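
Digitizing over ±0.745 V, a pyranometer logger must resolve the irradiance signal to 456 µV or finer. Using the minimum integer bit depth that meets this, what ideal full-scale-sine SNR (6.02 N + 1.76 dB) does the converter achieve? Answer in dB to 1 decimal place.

Range = 0.745 − (-0.745) = 1.49 V.
Required number of levels: 1.49/456 µV = 3267.5; smallest N with 2^N ≥ that is 12.
Ideal SNR at N = 12: 6.02·12 + 1.76 = 74.0 dB.

74.0 dB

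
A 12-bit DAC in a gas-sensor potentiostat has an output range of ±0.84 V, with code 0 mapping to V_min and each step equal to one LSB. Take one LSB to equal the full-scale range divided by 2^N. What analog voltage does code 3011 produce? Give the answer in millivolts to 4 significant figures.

395.0 mV

Range = 0.84 − (-0.84) = 1.68 V. LSB = 1.68 V / 2^12.
V_out = V_min + code × LSB = -0.84 V + 3011 × 1.68 V / 4096
      = -0.84 + 1.23498 = 0.394980 V.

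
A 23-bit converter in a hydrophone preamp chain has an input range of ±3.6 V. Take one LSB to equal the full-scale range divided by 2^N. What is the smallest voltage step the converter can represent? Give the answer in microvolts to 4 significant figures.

Full-scale range = 3.6 V − (-3.6 V) = 7.2 V.
There are 2^23 = 8388608 steps.
LSB = 7.2 V ÷ 2^23 = 7.2/8388608 V = 0.8583 µV.

0.8583 µV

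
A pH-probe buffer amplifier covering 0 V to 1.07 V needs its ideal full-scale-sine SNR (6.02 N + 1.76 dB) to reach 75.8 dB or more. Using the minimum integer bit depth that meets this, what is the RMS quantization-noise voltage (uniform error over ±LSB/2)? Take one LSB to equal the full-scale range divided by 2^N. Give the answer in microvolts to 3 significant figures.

37.7 µV

Full-scale range = 1.07 V.
6.02 N + 1.76 ≥ 75.8 gives N ≥ 12.299, so the minimum integer is 13.
Step size = 1.07/8192 V = 130.62 µV.
RMS noise = LSB/√12 = 37.7 µV.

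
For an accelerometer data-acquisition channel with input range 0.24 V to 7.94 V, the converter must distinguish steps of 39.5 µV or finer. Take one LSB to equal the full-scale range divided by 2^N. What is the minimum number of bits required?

Full-scale range = 7.94 V − (0.24 V) = 7.7 V.
7.7 V / 39.5 µV = 194900. Since 2^17 = 131072 and 2^18 = 262144, N = 18.

18 bits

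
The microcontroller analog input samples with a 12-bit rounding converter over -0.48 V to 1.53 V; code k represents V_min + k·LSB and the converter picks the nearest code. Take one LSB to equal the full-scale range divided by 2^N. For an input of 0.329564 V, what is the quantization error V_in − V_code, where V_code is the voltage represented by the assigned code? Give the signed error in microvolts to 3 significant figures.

The full-scale span is 1.53 − (-0.48) = 2.01 V. LSB = 2.01 V / 2^12 ≈ 490.7 µV.
(0.329564 − (-0.48)) / LSB = 0.809564 × 4096/2.01 = 1649.7384. Nearest integer: k = 1650.
Reconstructed level: -0.48 + 1650 × 2.01/4096 V = 0.3296923828 V.
e = 0.329564 − (0.3296923828) = −128 µV.

−128 µV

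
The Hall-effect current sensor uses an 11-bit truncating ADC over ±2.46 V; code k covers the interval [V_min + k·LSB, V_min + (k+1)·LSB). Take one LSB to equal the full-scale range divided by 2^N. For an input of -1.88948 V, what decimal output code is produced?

237

Span: 2.46 V − (-2.46 V) = 4.92 V. LSB = 4.92 V / 2^11 ≈ 2.402 mV.
V_in − V_min = -1.88948 − (-2.46) = 0.57052 V.
Divide by LSB: 0.57052 × 2048/4.92 = 237.4847.
Truncating gives code 237.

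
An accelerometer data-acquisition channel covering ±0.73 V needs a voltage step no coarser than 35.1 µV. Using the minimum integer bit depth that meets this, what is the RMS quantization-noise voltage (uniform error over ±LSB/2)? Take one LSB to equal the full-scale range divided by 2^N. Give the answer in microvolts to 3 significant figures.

Span: 0.73 V − (-0.73 V) = 1.46 V.
Levels needed ≥ 1.46/35.1 µV = 41600. 2^16 = 65536 suffices, so N_min = 16.
One LSB is 1.46 V / 65536 = 22.278 µV.
RMS noise = LSB/√12 = 6.43 µV.

6.43 µV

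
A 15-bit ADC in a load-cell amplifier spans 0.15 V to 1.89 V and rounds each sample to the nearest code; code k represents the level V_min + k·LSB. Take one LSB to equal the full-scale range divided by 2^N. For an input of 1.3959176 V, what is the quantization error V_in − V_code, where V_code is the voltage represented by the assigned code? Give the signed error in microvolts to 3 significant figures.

+18.6 µV

Full-scale range = 1.89 V − (0.15 V) = 1.74 V. LSB = 1.74 V / 2^15 ≈ 53.10 µV.
Position in LSBs: (1.3959176 − (0.15)) × 32768/1.74 = 23463.3494; rounding gives k = 23463.
V_code = 0.15 + (23463/32768) × 1.74 = 1.3958990479 V.
e = 1.3959176 − (1.3958990479) = +18.6 µV.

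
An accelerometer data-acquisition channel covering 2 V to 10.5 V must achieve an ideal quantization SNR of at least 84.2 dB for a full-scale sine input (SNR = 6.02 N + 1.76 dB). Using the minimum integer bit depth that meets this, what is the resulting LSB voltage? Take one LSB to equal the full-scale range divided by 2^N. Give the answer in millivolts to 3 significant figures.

Range = 10.5 − (2) = 8.5 V.
Required N = ⌈(84.2 − 1.76)/6.02⌉ = ⌈13.694⌉ = 14.
Step size = 8.5/16384 V = 0.519 mV.

0.519 mV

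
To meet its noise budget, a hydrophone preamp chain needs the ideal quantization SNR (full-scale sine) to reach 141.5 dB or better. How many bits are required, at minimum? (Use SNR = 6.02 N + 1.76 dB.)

Solving 6.02 N ≥ 141.5 − 1.76: N ≥ 23.213. Round up → N = 24.

24 bits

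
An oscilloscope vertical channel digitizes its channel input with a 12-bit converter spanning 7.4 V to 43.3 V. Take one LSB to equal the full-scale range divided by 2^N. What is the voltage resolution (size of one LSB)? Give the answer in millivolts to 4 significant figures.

Range = 43.3 − (7.4) = 35.9 V.
Number of codes = 2^12 = 4096.
LSB = 35.9 V / 2^12 = 8.765 mV.

8.765 mV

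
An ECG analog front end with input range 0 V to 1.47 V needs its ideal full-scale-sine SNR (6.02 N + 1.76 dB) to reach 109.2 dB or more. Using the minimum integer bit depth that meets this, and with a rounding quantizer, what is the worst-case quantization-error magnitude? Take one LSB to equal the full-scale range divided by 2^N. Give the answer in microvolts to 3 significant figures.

2.80 µV

V_FS = 1.47 V.
N ≥ (109.2 − 1.76)/6.02 = 17.847 → N_min = 18.
One LSB is 1.47 V / 262144 = 5.6076 µV.
|e|_max = LSB/2 = 2.80 µV.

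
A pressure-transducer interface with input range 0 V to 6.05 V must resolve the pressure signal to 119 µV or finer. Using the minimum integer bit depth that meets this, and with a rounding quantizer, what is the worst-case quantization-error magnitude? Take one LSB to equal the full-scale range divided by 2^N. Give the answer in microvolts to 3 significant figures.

Full-scale range = 6.05 V.
Need 2^N ≥ 6.05 V / 119 µV = 50840 → N_min = 16.
LSB = 6.05 V ÷ 2^16 = 6.05/65536 V = 92.316 µV.
Max error for round-to-nearest is LSB/2 = 46.2 µV.

46.2 µV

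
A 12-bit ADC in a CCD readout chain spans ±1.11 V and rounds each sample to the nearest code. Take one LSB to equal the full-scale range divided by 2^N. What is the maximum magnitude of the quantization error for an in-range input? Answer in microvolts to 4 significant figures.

271.0 µV

The full-scale span is 1.11 − (-1.11) = 2.22 V.
LSB = 2.22 V ÷ 2^12 = 2.22/4096 V = 0.541992 mV.
|e|_max = LSB/2 = 271.0 µV.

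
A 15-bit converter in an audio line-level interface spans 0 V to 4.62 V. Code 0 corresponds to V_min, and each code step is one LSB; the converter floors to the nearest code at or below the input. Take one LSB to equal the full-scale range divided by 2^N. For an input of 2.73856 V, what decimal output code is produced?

19423

Range is 4.62 V. LSB = 4.62 V / 2^15 ≈ 141.0 µV.
code = ⌊(V_in − V_min)/LSB⌋ = ⌊(V_in − V_min) × 2^15 / range⌋
     = ⌊(2.73856 − (0)) × 32768 / 4.62⌋ = ⌊2.73856 × 32768/4.62⌋
     = ⌊19423.622⌋ = 19423.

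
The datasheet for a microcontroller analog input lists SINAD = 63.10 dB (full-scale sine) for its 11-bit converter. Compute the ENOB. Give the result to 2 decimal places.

10.19 bits

(63.10 − 1.76) / 6.02 = 61.34/6.02 = 10.1894 effective bits.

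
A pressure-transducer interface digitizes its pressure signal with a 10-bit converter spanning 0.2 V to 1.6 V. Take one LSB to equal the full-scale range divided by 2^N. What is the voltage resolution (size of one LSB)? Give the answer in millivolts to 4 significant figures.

1.367 mV

Full-scale range = 1.6 V − (0.2 V) = 1.4 V.
There are 2^10 = 1024 steps.
Step size = 1.4/1024 V = 1.367 mV.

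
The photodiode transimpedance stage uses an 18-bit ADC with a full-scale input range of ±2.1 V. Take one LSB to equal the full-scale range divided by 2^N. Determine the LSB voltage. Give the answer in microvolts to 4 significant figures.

The full-scale span is 2.1 − (-2.1) = 4.2 V.
Number of codes = 2^18 = 262144.
Step size = 4.2/262144 V = 16.02 µV.

16.02 µV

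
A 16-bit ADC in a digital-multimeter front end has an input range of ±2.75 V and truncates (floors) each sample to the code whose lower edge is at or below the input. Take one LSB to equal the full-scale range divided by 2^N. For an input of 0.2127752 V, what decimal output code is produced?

35303

The full-scale span is 2.75 − (-2.75) = 5.5 V. LSB = 5.5 V / 2^16 ≈ 83.92 µV.
code = ⌊(V_in − V_min)/LSB⌋ = ⌊(V_in − V_min) × 2^16 / range⌋
     = ⌊(0.2127752 − (-2.75)) × 65536 / 5.5⌋ = ⌊2.9627752 × 65536/5.5⌋
     = ⌊35303.352⌋ = 35303.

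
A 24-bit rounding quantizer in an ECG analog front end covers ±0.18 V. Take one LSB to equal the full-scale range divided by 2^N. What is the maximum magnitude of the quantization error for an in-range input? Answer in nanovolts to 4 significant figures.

Range = 0.18 − (-0.18) = 0.36 V.
One LSB is 0.36 V / 16777216 = 21.4577 nV.
A rounding quantizer has |error| ≤ LSB/2 = 10.73 nV.

10.73 nV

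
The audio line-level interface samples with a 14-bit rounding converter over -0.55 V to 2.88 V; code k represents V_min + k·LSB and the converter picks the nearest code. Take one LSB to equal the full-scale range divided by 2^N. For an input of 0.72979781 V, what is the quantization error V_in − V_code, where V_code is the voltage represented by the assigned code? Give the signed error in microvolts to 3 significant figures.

+37.7 µV

Full-scale range = 2.88 V − (-0.55 V) = 3.43 V. LSB = 3.43 V / 2^14 ≈ 209.4 µV.
(V_in − V_min)/LSB = (0.72979781 − (-0.55)) × 16384/3.43 = 6113.1800 → nearest code k = 6113.
V_code = -0.55 + (6113/16384) × 3.43 = 0.72976013184 V.
Error = V_in − V_code = 0.72979781 − (0.72976013184) = +37.7 µV.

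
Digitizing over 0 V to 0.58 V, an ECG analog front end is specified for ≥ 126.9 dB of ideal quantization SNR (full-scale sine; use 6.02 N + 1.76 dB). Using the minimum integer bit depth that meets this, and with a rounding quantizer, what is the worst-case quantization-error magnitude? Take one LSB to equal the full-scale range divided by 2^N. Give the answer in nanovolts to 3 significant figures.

Span = 0.58 V.
Required N = ⌈(126.9 − 1.76)/6.02⌉ = ⌈20.787⌉ = 21.
One LSB is 0.58 V / 2097152 = 276.57 nV.
|e|_max = LSB/2 = 138 nV.

138 nV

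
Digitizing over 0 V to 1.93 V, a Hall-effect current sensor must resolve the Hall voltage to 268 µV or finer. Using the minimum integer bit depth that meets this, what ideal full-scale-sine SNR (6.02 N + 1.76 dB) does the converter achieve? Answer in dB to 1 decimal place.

80.0 dB

V_FS = 1.93 V.
Levels needed ≥ 1.93/268 µV = 7201. 2^13 = 8192 suffices, so N_min = 13.
Ideal SNR at N = 13: 6.02·13 + 1.76 = 80.0 dB.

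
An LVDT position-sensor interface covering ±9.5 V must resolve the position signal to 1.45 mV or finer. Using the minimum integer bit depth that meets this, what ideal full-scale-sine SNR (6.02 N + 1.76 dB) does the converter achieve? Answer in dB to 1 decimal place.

86.0 dB

The full-scale span is 9.5 − (-9.5) = 19 V.
Need 2^N ≥ 19 V / 1.45 mV = 13100 → N_min = 14.
6.02(14) + 1.76 = 86.04 dB.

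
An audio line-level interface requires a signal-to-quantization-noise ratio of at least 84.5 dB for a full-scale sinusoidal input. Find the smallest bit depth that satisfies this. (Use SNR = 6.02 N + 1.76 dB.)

Required N = ⌈(84.5 − 1.76)/6.02⌉ = ⌈13.744⌉ = 14.

14 bits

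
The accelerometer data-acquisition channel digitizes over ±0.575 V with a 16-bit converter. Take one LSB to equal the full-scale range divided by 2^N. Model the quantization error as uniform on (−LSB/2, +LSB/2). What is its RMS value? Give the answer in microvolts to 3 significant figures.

The full-scale span is 0.575 − (-0.575) = 1.15 V.
One LSB is 1.15 V / 65536 = 17.548 µV.
σ_q = LSB/√12 = 17.548 µV/3.4641 = 5.07 µV.

5.07 µV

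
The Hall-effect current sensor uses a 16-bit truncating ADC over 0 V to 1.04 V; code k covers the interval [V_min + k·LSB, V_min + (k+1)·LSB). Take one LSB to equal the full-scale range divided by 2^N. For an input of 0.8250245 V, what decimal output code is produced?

V_FS = 1.04 V. LSB = 1.04 V / 2^16 ≈ 15.87 µV.
V_in − V_min = 0.8250245 − (0) = 0.8250245 V.
Divide by LSB: 0.8250245 × 65536/1.04 = 51989.2362.
Truncating gives code 51989.

51989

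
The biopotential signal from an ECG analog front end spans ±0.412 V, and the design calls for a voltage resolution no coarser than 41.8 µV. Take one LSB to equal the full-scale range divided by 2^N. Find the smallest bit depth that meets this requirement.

The full-scale span is 0.412 − (-0.412) = 0.824 V.
Levels needed ≥ 0.824/41.8 µV = 19710. 2^15 = 32768 suffices, so N_min = 15.

15 bits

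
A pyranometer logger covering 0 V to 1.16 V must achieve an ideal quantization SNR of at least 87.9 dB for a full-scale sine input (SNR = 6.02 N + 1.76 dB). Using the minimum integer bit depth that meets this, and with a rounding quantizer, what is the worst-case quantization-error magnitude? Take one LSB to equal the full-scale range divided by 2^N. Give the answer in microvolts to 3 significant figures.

17.7 µV

V_FS = 1.16 V.
Required N = ⌈(87.9 − 1.76)/6.02⌉ = ⌈14.309⌉ = 15.
One LSB is 1.16 V / 32768 = 35.400 µV.
Max error for round-to-nearest is LSB/2 = 17.7 µV.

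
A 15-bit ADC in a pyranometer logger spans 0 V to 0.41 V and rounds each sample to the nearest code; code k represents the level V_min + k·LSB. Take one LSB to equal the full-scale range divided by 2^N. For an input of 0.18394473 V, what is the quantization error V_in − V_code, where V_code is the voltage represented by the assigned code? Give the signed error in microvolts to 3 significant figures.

+2.77 µV

Range is 0.41 V. LSB = 0.41 V / 2^15 ≈ 12.51 µV.
(V_in − V_min)/LSB = (0.18394473 − (0)) × 32768/0.41 = 14701.2217 → nearest code k = 14701.
V_code = 0 + (14701/32768) × 0.41 = 0.18394195557 V.
V_in − V_code = 0.18394473 − (0.18394195557) = +2.77 µV.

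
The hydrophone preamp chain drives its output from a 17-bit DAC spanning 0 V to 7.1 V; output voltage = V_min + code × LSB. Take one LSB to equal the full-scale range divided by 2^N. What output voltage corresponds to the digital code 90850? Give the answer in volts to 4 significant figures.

Span = 7.1 V. LSB = 7.1 V / 2^17.
Output = V_min + (90850/131072) × range = 0 + 0.693130 × 7.1 V
      = 0 V + 4.92123 V = 4.92123 V.

4.921 V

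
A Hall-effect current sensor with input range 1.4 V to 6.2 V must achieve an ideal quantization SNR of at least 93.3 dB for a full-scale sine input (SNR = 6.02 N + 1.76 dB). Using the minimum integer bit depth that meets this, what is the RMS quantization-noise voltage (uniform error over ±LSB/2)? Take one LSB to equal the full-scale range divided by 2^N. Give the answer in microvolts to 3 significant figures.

Full-scale range = 6.2 V − (1.4 V) = 4.8 V.
6.02 N + 1.76 ≥ 93.3 gives N ≥ 15.206, so the minimum integer is 16.
LSB = 4.8 V / 2^16 = 73.242 µV.
σ_q = LSB/√12 = 73.242 µV/3.4641 = 21.1 µV.

21.1 µV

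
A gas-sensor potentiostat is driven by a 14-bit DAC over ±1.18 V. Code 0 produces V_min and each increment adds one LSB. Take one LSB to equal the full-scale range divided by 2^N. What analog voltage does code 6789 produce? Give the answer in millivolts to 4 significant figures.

Range = 1.18 − (-1.18) = 2.36 V. LSB = 2.36 V / 2^14.
V_out = V_min + code × LSB = -1.18 V + 6789 × 2.36 V / 16384
      = -1.18 + 0.977908 = -0.202092 V.

-202.1 mV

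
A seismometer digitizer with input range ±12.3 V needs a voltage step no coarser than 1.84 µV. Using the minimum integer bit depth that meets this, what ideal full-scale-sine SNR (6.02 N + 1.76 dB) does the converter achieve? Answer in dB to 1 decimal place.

Range = 12.3 − (-12.3) = 24.6 V.
24.6 V / 1.84 µV = 1.337e7. Since 2^23 = 8388608 and 2^24 = 16777216, N = 24.
Ideal SNR at N = 24: 6.02·24 + 1.76 = 146.2 dB.

146.2 dB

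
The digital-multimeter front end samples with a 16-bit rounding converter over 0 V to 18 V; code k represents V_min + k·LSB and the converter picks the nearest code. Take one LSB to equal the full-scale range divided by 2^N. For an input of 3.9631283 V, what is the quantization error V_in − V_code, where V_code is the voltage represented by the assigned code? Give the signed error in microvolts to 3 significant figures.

Full-scale range = 18 V. LSB = 18 V / 2^16 ≈ 274.7 µV.
(V_in − V_min)/LSB = (3.9631283 − (0)) × 65536/18 = 14429.3098 → nearest code k = 14429.
V_code = V_min + k × range/2^16 = 0 + 14429 × 18/65536 = 3.9630432129 V.
Error = V_in − V_code = 3.9631283 − (3.9630432129) = +85.1 µV.

+85.1 µV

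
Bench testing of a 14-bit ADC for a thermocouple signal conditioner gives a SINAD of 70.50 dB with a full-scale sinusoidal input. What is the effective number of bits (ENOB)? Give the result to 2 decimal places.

ENOB = (70.50 − 1.76)/6.02 = 11.4186 bits.

11.42 bits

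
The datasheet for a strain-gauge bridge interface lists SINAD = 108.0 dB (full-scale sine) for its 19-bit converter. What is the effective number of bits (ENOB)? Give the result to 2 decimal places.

Inverting SNR = 6.02 N + 1.76: N_eff = (108.0 − 1.76)/6.02 = 17.6478.

17.65 bits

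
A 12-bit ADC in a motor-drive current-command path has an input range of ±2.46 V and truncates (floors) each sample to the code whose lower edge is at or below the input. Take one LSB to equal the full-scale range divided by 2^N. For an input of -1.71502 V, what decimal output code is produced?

Range = 2.46 − (-2.46) = 4.92 V. LSB = 4.92 V / 2^12 ≈ 1.201 mV.
V_in − V_min = -1.71502 − (-2.46) = 0.74498 V.
Divide by LSB: 0.74498 × 4096/4.92 = 620.2110.
Truncating gives code 620.

620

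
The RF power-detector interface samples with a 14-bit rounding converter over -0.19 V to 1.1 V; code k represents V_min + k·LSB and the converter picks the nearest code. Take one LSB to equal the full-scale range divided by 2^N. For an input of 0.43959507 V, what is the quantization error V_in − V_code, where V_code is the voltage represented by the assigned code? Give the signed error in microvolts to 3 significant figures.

+27.2 µV

Span: 1.1 V − (-0.19 V) = 1.29 V. LSB = 1.29 V / 2^14 ≈ 78.74 µV.
(0.43959507 − (-0.19)) / LSB = 0.62959507 × 16384/1.29 = 7996.3454. Nearest integer: k = 7996.
Reconstructed level: -0.19 + 7996 × 1.29/16384 V = 0.43956787109 V.
V_in − V_code = 0.43959507 − (0.43956787109) = +27.2 µV.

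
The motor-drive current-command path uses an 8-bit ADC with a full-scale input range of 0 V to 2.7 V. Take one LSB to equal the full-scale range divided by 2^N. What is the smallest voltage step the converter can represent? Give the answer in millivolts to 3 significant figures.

10.5 mV

Full-scale range = 2.7 V.
2^8 = 256 levels.
One LSB is 2.7 V / 256 = 10.5 mV.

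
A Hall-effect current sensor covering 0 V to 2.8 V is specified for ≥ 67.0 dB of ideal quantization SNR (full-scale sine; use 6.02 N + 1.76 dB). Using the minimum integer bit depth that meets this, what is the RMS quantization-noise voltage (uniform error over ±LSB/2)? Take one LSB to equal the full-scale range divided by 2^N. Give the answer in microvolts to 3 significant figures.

V_FS = 2.8 V.
Solving 6.02 N ≥ 67.0 − 1.76: N ≥ 10.837. Round up → N = 11.
LSB = 2.8 V ÷ 2^11 = 2.8/2048 V = 1.3672 mV.
RMS noise = LSB/√12 = 395 µV.

395 µV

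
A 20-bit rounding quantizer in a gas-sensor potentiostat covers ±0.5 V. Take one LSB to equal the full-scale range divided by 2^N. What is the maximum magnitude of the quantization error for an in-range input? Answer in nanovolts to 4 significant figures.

476.8 nV

Span: 0.5 V − (-0.5 V) = 1 V.
LSB = 1 V / 2^20 = 0.953674 µV.
Worst-case error for round-to-nearest is half an LSB: 476.8 nV.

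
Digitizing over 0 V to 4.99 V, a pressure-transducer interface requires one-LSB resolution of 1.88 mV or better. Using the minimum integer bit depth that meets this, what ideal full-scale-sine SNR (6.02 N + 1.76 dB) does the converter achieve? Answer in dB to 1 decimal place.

74.0 dB

Full-scale range = 4.99 V.
Need 2^N ≥ 4.99 V / 1.88 mV = 2654 → N_min = 12.
6.02(12) + 1.76 = 74.00 dB.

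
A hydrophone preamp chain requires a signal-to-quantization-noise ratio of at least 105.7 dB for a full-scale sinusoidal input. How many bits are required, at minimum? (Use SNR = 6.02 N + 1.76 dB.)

18 bits

Solving 6.02 N ≥ 105.7 − 1.76: N ≥ 17.266. Round up → N = 18.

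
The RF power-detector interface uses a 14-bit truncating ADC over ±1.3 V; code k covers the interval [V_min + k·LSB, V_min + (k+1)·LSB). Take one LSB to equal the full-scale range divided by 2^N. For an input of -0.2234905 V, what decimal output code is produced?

Full-scale range = 1.3 V − (-1.3 V) = 2.6 V. LSB = 2.6 V / 2^14 ≈ 158.7 µV.
(V_in − V_min) × 2^14/range = (-0.2234905 − (-1.3)) × 16384/2.6 = 6783.666.
Floor → code = 6783.

6783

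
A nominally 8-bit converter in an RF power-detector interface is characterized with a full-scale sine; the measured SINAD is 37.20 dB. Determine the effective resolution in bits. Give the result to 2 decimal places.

Inverting SNR = 6.02 N + 1.76: N_eff = (37.20 − 1.76)/6.02 = 5.8870.

5.89 bits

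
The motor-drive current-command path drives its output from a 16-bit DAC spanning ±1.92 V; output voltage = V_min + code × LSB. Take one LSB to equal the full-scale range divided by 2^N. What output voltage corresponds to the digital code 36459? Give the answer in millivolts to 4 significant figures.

216.3 mV

Range = 1.92 − (-1.92) = 3.84 V. LSB = 3.84 V / 2^16.
V_out = V_min + code × LSB = -1.92 V + 36459 × 3.84 V / 65536
      = -1.92 V + 2.13627 V = 0.216270 V.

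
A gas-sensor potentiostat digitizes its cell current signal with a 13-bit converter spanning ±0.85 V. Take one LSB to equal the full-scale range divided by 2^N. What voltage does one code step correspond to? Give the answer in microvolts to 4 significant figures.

Span: 0.85 V − (-0.85 V) = 1.7 V.
There are 2^13 = 8192 steps.
One LSB is 1.7 V / 8192 = 207.5 µV.

207.5 µV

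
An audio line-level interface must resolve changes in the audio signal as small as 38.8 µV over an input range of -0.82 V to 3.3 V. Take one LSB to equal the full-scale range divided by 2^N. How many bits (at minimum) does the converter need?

Range = 3.3 − (-0.82) = 4.12 V.
Required number of levels: 4.12/38.8 µV = 106190; smallest N with 2^N ≥ that is 17.

17 bits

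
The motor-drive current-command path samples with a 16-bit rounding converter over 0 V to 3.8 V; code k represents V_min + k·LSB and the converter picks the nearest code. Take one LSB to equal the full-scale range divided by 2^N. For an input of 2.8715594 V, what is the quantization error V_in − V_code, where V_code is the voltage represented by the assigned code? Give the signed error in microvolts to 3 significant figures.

−10.4 µV

Range is 3.8 V. LSB = 3.8 V / 2^16 ≈ 57.98 µV.
Position in LSBs: (2.8715594 − (0)) × 65536/3.8 = 49523.8202; rounding gives k = 49524.
V_code = V_min + k × range/2^16 = 0 + 49524 × 3.8/65536 = 2.8715698242 V.
e = 2.8715594 − (2.8715698242) = −10.4 µV.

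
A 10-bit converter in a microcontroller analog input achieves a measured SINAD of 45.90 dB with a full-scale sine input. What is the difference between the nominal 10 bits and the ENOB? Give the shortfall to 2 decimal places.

ENOB = (SINAD − 1.76)/6.02 = (45.90 − 1.76)/6.02 = 7.3322 bits.
10 − 7.3322 = 2.67 bits below nominal.

2.67 bits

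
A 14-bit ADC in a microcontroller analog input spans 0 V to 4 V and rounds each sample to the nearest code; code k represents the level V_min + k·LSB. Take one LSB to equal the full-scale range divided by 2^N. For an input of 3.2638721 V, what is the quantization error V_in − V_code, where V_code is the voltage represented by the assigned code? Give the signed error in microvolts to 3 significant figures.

−43.9 µV

Full-scale range = 4 V. LSB = 4 V / 2^14 ≈ 244.1 µV.
(V_in − V_min)/LSB = (3.2638721 − (0)) × 16384/4 = 13368.8201 → nearest code k = 13369.
V_code = 0 + (13369/16384) × 4 = 3.2639160156 V.
V_in − V_code = 3.2638721 − (3.2639160156) = −43.9 µV.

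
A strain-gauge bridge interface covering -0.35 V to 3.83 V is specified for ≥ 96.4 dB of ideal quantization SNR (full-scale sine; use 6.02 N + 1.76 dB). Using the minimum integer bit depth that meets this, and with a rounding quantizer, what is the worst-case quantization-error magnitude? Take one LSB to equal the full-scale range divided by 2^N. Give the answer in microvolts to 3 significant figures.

31.9 µV

Span: 3.83 V − (-0.35 V) = 4.18 V.
Required N = ⌈(96.4 − 1.76)/6.02⌉ = ⌈15.721⌉ = 16.
LSB = 4.18 V / 2^16 = 63.782 µV.
Half an LSB is 31.9 µV.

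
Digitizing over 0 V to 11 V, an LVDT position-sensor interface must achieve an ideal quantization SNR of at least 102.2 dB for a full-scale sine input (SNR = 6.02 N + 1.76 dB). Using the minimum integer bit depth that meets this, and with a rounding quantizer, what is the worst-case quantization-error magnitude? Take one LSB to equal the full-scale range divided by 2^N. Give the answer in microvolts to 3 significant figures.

42.0 µV

Range is 11 V.
Solving 6.02 N ≥ 102.2 − 1.76: N ≥ 16.684. Round up → N = 17.
LSB = 11 V ÷ 2^17 = 11/131072 V = 83.923 µV.
Max error for round-to-nearest is LSB/2 = 42.0 µV.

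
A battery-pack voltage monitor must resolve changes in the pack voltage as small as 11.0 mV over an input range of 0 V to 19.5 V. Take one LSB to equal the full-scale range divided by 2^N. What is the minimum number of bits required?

Range is 19.5 V.
Required number of levels: 19.5/11.0 mV = 1772.7; smallest N with 2^N ≥ that is 11.

11 bits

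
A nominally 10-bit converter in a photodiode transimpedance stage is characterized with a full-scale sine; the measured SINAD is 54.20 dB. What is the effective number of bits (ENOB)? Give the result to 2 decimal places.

ENOB = (SINAD − 1.76) / 6.02 = (54.20 − 1.76) / 6.02 = 52.44 / 6.02 = 8.7110.

8.71 bits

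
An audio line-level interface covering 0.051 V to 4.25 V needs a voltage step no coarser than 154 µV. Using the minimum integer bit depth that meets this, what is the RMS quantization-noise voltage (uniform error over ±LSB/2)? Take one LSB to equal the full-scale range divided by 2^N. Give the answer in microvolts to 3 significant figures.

Range = 4.25 − (0.051) = 4.199 V.
Levels needed ≥ 4.199/154 µV = 27270. 2^15 = 32768 suffices, so N_min = 15.
One LSB is 4.199 V / 32768 = 128.14 µV.
V_rms = LSB/√12 = 37.0 µV.

37.0 µV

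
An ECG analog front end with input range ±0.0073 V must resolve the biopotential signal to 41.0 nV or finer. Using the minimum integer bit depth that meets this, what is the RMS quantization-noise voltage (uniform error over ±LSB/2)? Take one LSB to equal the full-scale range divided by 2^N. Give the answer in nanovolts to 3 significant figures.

8.04 nV

Range = 0.0073 − (-0.0073) = 0.0146 V.
Levels needed ≥ 0.0146/41.0 nV = 356100. 2^19 = 524288 suffices, so N_min = 19.
LSB = 0.0146 V ÷ 2^19 = 0.0146/524288 V = 27.847 nV.
RMS noise = LSB/√12 = 8.04 nV.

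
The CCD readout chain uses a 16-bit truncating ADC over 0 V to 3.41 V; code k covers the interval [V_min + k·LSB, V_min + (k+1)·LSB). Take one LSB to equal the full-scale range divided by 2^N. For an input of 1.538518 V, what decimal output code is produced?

29568

V_FS = 3.41 V. LSB = 3.41 V / 2^16 ≈ 52.03 µV.
V_in − V_min = 1.538518 − (0) = 1.538518 V.
Divide by LSB: 1.538518 × 65536/3.41 = 29568.4210.
Truncating gives code 29568.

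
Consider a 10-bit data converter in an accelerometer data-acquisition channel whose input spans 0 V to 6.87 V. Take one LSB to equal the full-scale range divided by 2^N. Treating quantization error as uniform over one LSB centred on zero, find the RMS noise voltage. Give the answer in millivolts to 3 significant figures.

1.94 mV

Span = 6.87 V.
LSB = 6.87 V / 2^10 = 6.7090 mV.
σ_q = LSB/√12 = 6.7090 mV/3.4641 = 1.94 mV.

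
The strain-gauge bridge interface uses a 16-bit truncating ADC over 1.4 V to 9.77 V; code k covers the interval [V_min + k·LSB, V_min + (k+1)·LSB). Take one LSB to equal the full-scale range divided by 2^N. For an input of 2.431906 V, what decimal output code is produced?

The full-scale span is 9.77 − (1.4) = 8.37 V. LSB = 8.37 V / 2^16 ≈ 127.7 µV.
V_in − V_min = 2.431906 − (1.4) = 1.031906 V.
Divide by LSB: 1.031906 × 65536/8.37 = 8079.6884.
Truncating gives code 8079.

8079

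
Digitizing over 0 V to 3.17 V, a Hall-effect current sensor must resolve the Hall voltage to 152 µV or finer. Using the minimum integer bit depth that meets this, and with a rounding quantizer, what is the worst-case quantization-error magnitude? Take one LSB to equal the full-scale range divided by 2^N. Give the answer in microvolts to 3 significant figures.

48.4 µV

Full-scale range = 3.17 V.
Levels needed ≥ 3.17/152 µV = 20860. 2^15 = 32768 suffices, so N_min = 15.
One LSB is 3.17 V / 32768 = 96.741 µV.
Half an LSB is 48.4 µV.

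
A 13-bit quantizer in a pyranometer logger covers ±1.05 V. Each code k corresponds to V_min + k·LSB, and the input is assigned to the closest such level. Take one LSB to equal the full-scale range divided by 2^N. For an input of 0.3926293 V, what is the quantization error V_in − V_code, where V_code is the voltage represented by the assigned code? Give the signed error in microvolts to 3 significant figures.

Span: 1.05 V − (-1.05 V) = 2.1 V. LSB = 2.1 V / 2^13 ≈ 256.3 µV.
(0.3926293 − (-1.05)) / LSB = 1.4426293 × 8192/2.1 = 5627.6282. Nearest integer: k = 5628.
V_code = V_min + k × range/2^13 = -1.05 + 5628 × 2.1/8192 = 0.3927246094 V.
e = 0.3926293 − (0.3927246094) = −95.3 µV.

−95.3 µV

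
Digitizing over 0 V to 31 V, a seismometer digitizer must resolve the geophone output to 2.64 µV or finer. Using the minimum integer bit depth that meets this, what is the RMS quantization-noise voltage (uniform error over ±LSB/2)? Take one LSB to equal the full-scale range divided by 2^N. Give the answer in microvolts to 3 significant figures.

Span = 31 V.
Required number of levels: 31/2.64 µV = 1.1742e7; smallest N with 2^N ≥ that is 24.
Step size = 31/16777216 V = 1.8477 µV.
RMS noise = LSB/√12 = 0.533 µV.

0.533 µV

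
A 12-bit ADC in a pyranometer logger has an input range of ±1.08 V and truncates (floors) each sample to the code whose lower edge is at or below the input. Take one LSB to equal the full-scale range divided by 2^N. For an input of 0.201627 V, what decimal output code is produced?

2430

Range = 1.08 − (-1.08) = 2.16 V. LSB = 2.16 V / 2^12 ≈ 0.5273 mV.
(V_in − V_min) × 2^12/range = (0.201627 − (-1.08)) × 4096/2.16 = 2430.345.
Floor → code = 2430.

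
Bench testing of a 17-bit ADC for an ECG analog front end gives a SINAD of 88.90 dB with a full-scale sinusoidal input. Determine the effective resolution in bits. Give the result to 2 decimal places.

14.48 bits

ENOB = (88.90 − 1.76)/6.02 = 14.4751 bits.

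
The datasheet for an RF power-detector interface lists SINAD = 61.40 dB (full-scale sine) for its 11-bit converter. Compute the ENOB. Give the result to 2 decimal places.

9.91 bits

Inverting SNR = 6.02 N + 1.76: N_eff = (61.40 − 1.76)/6.02 = 9.9070.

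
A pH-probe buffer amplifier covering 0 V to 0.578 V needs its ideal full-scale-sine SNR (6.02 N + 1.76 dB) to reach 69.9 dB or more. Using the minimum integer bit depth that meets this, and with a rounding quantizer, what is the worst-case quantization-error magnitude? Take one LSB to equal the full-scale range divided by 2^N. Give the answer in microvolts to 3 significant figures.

Span = 0.578 V.
Solving 6.02 N ≥ 69.9 − 1.76: N ≥ 11.319. Round up → N = 12.
Step size = 0.578/4096 V = 141.11 µV.
|e|_max = LSB/2 = 70.6 µV.

70.6 µV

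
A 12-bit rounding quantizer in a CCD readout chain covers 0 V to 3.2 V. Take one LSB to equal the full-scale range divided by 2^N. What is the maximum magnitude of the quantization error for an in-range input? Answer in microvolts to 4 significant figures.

Span = 3.2 V.
LSB = 3.2 V ÷ 2^12 = 3.2/4096 V = 0.781250 mV.
Worst-case error for round-to-nearest is half an LSB: 390.6 µV.

390.6 µV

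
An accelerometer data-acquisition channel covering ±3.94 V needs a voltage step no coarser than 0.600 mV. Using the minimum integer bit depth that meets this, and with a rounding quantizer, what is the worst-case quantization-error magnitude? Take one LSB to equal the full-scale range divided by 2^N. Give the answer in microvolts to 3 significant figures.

240 µV

Full-scale range = 3.94 V − (-3.94 V) = 7.88 V.
Levels needed ≥ 7.88/0.600 mV = 13130. 2^14 = 16384 suffices, so N_min = 14.
One LSB is 7.88 V / 16384 = 480.96 µV.
Half an LSB is 240 µV.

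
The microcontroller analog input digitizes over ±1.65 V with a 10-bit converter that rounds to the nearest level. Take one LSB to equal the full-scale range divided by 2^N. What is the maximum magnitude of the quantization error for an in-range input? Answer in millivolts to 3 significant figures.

Span: 1.65 V − (-1.65 V) = 3.3 V.
LSB = 3.3 V / 2^10 = 3.2227 mV.
|e|_max = LSB/2 = 1.61 mV.

1.61 mV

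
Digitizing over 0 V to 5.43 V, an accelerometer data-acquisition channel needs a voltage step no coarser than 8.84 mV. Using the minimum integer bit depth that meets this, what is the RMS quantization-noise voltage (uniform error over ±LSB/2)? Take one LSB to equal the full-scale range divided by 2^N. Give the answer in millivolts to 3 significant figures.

Full-scale range = 5.43 V.
Required number of levels: 5.43/8.84 mV = 614.25; smallest N with 2^N ≥ that is 10.
Step size = 5.43/1024 V = 5.3027 mV.
RMS noise = LSB/√12 = 1.53 mV.

1.53 mV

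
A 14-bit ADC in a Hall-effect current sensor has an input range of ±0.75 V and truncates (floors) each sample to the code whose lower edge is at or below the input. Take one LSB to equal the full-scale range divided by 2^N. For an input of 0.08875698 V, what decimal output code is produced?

9161

Full-scale range = 0.75 V − (-0.75 V) = 1.5 V. LSB = 1.5 V / 2^14 ≈ 91.55 µV.
(V_in − V_min) × 2^14/range = (0.08875698 − (-0.75)) × 16384/1.5 = 9161.463.
Floor → code = 9161.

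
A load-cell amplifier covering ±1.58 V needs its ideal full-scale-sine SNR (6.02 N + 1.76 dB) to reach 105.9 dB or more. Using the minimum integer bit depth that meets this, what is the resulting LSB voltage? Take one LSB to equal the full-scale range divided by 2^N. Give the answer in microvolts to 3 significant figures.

12.1 µV

Full-scale range = 1.58 V − (-1.58 V) = 3.16 V.
6.02 N + 1.76 ≥ 105.9 gives N ≥ 17.299, so the minimum integer is 18.
Step size = 3.16/262144 V = 12.1 µV.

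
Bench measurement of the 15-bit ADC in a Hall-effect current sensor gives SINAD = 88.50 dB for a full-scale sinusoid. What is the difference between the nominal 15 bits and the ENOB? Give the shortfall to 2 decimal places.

0.59 bits

Effective bits = (88.50 − 1.76)/6.02 = 14.4086.
Shortfall = 15 − 14.4086 = 0.5914 bits.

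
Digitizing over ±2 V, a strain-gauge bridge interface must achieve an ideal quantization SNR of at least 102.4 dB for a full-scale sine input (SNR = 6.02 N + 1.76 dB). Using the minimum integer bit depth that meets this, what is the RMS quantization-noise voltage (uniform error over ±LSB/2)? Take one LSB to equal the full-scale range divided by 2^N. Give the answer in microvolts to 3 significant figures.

Span: 2 V − (-2 V) = 4 V.
Solving 6.02 N ≥ 102.4 − 1.76: N ≥ 16.718. Round up → N = 17.
LSB = 4 V ÷ 2^17 = 4/131072 V = 30.518 µV.
σ_q = LSB/√12 = 30.518 µV/3.4641 = 8.81 µV.

8.81 µV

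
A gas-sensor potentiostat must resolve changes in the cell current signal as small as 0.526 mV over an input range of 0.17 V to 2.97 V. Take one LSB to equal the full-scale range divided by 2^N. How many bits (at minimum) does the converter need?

Range = 2.97 − (0.17) = 2.8 V.
Need 2^N ≥ 2.8 V / 0.526 mV = 5323 → N_min = 13.

13 bits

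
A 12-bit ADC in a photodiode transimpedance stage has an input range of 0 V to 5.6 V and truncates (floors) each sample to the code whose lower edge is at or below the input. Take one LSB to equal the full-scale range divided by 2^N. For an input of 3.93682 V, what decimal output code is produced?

Full-scale range = 5.6 V. LSB = 5.6 V / 2^12 ≈ 1.367 mV.
V_in − V_min = 3.93682 − (0) = 3.93682 V.
Divide by LSB: 3.93682 × 4096/5.6 = 2879.5026.
Truncating gives code 2879.

2879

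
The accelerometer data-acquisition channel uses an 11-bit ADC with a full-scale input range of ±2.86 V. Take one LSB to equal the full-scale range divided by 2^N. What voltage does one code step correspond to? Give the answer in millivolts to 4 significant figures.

2.793 mV

Span: 2.86 V − (-2.86 V) = 5.72 V.
There are 2^11 = 2048 steps.
One LSB is 5.72 V / 2048 = 2.793 mV.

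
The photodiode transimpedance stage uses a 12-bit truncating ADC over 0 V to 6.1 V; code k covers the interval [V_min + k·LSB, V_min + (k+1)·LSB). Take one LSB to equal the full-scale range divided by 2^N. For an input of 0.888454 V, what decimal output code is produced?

596

Range is 6.1 V. LSB = 6.1 V / 2^12 ≈ 1.489 mV.
(V_in − V_min) × 2^12/range = (0.888454 − (0)) × 4096/6.1 = 596.575.
Floor → code = 596.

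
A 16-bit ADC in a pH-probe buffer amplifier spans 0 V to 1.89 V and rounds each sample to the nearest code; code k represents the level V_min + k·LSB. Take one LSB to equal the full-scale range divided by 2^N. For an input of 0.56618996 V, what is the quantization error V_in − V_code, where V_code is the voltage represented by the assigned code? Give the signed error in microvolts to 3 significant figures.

Range is 1.89 V. LSB = 1.89 V / 2^16 ≈ 28.84 µV.
(V_in − V_min)/LSB = (0.56618996 − (0)) × 65536/1.89 = 19632.7118 → nearest code k = 19633.
Reconstructed level: 0 + 19633 × 1.89/65536 V = 0.56619827271 V.
e = 0.56618996 − (0.56619827271) = −8.31 µV.

−8.31 µV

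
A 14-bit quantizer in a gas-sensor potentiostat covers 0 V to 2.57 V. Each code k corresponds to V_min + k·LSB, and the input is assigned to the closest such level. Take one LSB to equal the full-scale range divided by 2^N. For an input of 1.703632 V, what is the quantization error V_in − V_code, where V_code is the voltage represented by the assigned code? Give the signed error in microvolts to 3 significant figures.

Span = 2.57 V. LSB = 2.57 V / 2^14 ≈ 156.9 µV.
Position in LSBs: (1.703632 − (0)) × 16384/2.57 = 10860.8197; rounding gives k = 10861.
V_code = 0 + (10861/16384) × 2.57 = 1.7036602783 V.
e = 1.703632 − (1.7036602783) = −28.3 µV.

−28.3 µV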